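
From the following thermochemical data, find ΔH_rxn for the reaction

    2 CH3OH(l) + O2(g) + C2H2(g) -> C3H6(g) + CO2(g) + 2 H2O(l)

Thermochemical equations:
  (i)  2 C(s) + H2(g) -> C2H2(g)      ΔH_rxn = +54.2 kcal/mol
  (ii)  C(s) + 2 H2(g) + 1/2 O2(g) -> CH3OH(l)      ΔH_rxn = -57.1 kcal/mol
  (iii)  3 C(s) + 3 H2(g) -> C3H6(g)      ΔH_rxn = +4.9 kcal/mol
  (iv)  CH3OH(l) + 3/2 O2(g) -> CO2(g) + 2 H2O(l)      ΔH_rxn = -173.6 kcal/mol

(i) reversed: -54.2 kcal/mol
(ii) reversed: +57.1 kcal/mol
(iii) as written: +4.9 kcal/mol
(iv) as written: -173.6 kcal/mol
ΔH_rxn = (-54.2) + (+57.1) + (+4.9) + (-173.6) = -165.8 kcal/mol

ΔH_rxn = -165.8 kcal/mol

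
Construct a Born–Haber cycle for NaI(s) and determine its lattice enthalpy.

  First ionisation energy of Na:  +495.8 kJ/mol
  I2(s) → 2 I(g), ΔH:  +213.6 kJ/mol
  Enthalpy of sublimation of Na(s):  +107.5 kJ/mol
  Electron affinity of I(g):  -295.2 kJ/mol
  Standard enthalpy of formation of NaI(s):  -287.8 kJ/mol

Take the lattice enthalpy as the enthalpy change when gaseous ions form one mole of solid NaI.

ΔHf° = 1·ΔHsub + 1·(ΣIE) + 1/2·D(I2) + 1·EA + U
-287.8 = 1·(+107.5) + 1·(+495.8) + 1/2·(+213.6) + 1·(-295.2) + U
U = -287.8 − (+414.9) = -702.7 kJ/mol

U = -702.7 kJ/mol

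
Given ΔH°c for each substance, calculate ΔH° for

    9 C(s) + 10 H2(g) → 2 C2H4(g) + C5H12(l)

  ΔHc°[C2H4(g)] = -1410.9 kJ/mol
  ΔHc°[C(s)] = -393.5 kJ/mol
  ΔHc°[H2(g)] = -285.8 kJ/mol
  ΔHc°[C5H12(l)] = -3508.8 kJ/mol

Using ΔH = Σ nΔHc°(reactants) − Σ nΔHc°(products):
= [9·(-393.5) + 10·(-285.8)] − [2·(-1410.9) + 1·(-3508.8)]
= -68.9 kJ/mol

ΔH° = -68.9 kJ/mol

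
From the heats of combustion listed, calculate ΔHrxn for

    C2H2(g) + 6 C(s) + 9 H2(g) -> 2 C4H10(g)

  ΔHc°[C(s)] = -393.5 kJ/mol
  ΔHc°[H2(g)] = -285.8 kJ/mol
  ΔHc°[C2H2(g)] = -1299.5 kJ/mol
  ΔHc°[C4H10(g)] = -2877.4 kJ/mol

ΔHrxn = -477.9 kJ/mol

With combustion enthalpies, reactants minus products:
= [1·(-1299.5) + 6·(-393.5) + 9·(-285.8)] − [2·(-2877.4)]
= -477.9 kJ/mol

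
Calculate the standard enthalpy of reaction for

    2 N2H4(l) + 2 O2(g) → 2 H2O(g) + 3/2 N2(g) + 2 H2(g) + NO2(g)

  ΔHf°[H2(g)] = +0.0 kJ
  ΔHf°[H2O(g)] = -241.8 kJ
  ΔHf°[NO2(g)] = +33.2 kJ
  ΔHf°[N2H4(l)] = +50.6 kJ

Products: 2·(-241.8) + 3/2·(+0.0) + 2·(+0.0) + 1·(+33.2) = -450.4
Reactants: 2·(+50.6) + 2·(+0.0) = +101.2
ΔH°rxn = (-450.4) − (+101.2) = -551.6 kJ

ΔH°rxn = -551.6 kJ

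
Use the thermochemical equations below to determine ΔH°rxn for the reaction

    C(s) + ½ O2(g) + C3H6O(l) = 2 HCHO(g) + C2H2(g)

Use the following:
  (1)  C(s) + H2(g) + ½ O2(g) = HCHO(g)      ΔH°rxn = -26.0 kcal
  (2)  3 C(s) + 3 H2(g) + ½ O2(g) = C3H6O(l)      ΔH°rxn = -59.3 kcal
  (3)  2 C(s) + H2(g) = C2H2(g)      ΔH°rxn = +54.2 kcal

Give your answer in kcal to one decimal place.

(1) × 2: (2)·(-26.0) = -52.0 kcal
(2) reversed: +59.3 kcal
(3) as written: +54.2 kcal
ΔH°rxn = (-52.0) + (+59.3) + (+54.2) = 61.5 kcal

ΔH°rxn = 61.5 kcal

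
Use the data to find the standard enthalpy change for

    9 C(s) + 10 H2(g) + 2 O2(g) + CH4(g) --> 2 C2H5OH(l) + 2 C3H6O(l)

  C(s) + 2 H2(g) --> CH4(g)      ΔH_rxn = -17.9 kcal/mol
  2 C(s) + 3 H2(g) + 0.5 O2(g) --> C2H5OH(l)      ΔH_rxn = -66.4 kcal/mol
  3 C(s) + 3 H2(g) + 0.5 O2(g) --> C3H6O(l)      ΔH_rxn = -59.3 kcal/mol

ΔH_rxn = -233.5 kcal/mol

equation 1 reversed: +17.9 kcal/mol
equation 2 × 2: (2)·(-66.4) = -132.8 kcal/mol
equation 3 × 2: (2)·(-59.3) = -118.6 kcal/mol
Summing the manipulated equations, ΔH_rxn = (-1)·(-17.9) + (2)·(-66.4) + (2)·(-59.3) = -233.5 kcal/mol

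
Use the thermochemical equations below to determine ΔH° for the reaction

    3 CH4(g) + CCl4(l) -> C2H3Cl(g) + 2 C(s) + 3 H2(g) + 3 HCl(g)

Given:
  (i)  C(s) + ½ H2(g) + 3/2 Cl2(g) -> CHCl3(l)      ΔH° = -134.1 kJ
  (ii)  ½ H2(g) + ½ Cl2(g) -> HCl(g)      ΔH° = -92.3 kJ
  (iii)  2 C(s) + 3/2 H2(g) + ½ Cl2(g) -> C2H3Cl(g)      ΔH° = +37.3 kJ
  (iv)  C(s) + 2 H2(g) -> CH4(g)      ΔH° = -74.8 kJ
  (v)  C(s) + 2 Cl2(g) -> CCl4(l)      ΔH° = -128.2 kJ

(i): not needed (CHCl3(l) appears nowhere else).
(ii) × 3 (×3 to match 3 HCl(g) in the target): (3)·(-92.3) = -276.9 kJ
(iii) as written (C2H3Cl(g) already on the product side): +37.3 kJ
(iv) reversed and × 3 (CH4(g) must end up as a reactant; ×3 to match 3 CH4(g) in the target): (-3)·(-74.8) = +224.4 kJ
(v) reversed (reverse to put CCl4(l) on the reactant side): +128.2 kJ
By Hess's law, ΔH° = (-276.9) + (+37.3) + (+224.4) + (+128.2) = 113.0 kJ

ΔH° = 113.0 kJ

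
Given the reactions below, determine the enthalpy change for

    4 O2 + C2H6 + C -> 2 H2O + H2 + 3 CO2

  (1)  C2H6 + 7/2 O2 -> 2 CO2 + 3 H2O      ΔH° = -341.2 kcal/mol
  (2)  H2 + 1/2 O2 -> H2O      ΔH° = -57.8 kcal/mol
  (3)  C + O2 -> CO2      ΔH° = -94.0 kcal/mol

ΔH° = -377.4 kcal/mol

(1) as written: -341.2 kcal/mol
(2) reversed: +57.8 kcal/mol
(3) as written: -94.0 kcal/mol
Combining the equations, ΔH° = (-341.2) + (+57.8) + (-94.0) = -377.4 kcal/mol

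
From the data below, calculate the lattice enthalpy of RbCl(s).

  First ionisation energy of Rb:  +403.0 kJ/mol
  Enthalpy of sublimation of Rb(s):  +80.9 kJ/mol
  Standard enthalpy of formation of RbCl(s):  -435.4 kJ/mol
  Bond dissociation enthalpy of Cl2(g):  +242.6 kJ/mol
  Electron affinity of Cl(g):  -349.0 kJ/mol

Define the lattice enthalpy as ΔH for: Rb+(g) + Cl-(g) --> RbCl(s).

ΔHf° = 1·ΔHsub + 1·(ΣIE) + 1/2·D(Cl2) + 1·EA + U
-435.4 = 1·(+80.9) + 1·(+403.0) + 1/2·(+242.6) + 1·(-349.0) + U
U = -435.4 − (+256.2) = -691.6 kJ/mol

U = -691.6 kJ/mol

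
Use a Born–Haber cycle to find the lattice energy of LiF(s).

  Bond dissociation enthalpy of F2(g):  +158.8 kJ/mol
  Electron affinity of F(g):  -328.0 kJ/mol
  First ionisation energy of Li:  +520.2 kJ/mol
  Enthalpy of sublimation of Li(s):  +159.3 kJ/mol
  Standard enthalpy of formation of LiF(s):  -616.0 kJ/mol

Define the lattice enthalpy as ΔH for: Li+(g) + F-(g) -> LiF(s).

ΔHf° = 1·ΔHsub + 1·(ΣIE) + 1/2·D(F2) + 1·EA + U
-616.0 = 1·(+159.3) + 1·(+520.2) + 1/2·(+158.8) + 1·(-328.0) + U
U = -616.0 − (+430.9) = -1046.9 kJ/mol

U = -1046.9 kJ/mol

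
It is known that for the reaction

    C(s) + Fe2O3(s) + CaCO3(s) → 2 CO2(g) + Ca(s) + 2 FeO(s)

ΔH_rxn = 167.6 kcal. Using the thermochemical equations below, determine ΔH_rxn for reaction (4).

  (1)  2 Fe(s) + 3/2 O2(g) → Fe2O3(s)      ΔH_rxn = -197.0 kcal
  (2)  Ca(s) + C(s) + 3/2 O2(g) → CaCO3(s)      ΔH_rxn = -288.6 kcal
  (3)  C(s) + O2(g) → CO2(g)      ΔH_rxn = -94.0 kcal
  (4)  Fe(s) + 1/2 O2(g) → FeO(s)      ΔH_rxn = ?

ΔH_rxn = -65.0 kcal

(1) reversed (reverse to put Fe2O3(s) on the reactant side): +197.0 kcal
(2) reversed (CaCO3(s) must end up as a reactant): +288.6 kcal
(3) × 2 (scale by 2 for the 2 CO2(g)): (2)·(-94.0) = -188.0 kcal
(4) × 2 (scale by 2 for the 2 FeO(s)): contributes 2·x
+167.6 = (+197.0) + (+288.6) + (-188.0) + 2·x
x = (+167.6 − (+297.6)) / (2) = -65.0 kcal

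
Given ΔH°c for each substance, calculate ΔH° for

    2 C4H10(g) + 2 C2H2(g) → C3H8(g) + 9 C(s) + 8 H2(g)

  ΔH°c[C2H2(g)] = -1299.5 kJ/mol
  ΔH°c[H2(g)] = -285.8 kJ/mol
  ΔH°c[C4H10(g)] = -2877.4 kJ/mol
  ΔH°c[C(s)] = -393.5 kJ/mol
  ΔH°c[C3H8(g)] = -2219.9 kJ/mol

Using ΔH = Σ nΔHc°(reactants) − Σ nΔHc°(products):
= [2·(-2877.4) + 2·(-1299.5)] − [1·(-2219.9) + 9·(-393.5) + 8·(-285.8)]
= -306.0 kJ/mol

ΔH° = -306.0 kJ/mol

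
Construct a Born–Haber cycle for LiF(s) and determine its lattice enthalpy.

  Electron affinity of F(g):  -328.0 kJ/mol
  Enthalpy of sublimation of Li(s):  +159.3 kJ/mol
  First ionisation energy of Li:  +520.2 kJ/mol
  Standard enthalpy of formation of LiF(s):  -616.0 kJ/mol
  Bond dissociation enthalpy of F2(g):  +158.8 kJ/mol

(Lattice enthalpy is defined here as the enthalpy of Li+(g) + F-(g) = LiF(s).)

ΔHf° = 1·ΔHsub + 1·(ΣIE) + 1/2·D(F2) + 1·EA + U
-616.0 = 1·(+159.3) + 1·(+520.2) + 1/2·(+158.8) + 1·(-328.0) + U
U = -616.0 − (+430.9) = -1046.9 kJ/mol

U = -1046.9 kJ/mol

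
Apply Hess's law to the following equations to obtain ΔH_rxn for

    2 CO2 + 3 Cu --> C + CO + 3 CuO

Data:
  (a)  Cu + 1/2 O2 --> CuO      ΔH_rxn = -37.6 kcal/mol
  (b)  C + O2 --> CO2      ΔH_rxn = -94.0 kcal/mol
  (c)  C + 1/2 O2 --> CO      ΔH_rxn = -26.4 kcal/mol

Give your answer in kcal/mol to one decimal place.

ΔH_rxn = 48.8 kcal/mol

(a) × 3: (3)·(-37.6) = -112.8 kcal/mol
(b) reversed and × 2: (-2)·(-94.0) = +188.0 kcal/mol
(c) as written: -26.4 kcal/mol
Combining the equations, ΔH_rxn = (-112.8) + (+188.0) + (-26.4) = 48.8 kcal/mol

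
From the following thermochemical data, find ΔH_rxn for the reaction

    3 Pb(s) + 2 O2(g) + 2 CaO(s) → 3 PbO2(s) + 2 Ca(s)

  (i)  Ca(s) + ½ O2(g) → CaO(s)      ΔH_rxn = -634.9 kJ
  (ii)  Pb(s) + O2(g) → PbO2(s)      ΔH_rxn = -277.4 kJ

ΔH_rxn = 437.6 kJ

(i) reversed and × 2 (reverse to put CaO(s) on the reactant side; ×2 to match 2 CaO(s) in the target): (-2)·(-634.9) = +1269.8 kJ
(ii) × 3 (scale by 3 for the 3 PbO2(s)): (3)·(-277.4) = -832.2 kJ
Since enthalpy is a state function, ΔH_rxn = (+1269.8) + (-832.2) = 437.6 kJ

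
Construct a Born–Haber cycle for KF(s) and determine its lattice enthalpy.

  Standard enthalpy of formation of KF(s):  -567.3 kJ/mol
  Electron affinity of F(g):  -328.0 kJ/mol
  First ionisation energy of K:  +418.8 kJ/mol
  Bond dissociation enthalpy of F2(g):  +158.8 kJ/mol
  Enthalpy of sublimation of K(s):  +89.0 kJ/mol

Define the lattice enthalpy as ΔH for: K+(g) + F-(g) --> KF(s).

ΔHf° = 1·ΔHsub + 1·(ΣIE) + 1/2·D(F2) + 1·EA + U
-567.3 = 1·(+89.0) + 1·(+418.8) + 1/2·(+158.8) + 1·(-328.0) + U
U = -567.3 − (+259.2) = -826.5 kJ/mol

U = -826.5 kJ/mol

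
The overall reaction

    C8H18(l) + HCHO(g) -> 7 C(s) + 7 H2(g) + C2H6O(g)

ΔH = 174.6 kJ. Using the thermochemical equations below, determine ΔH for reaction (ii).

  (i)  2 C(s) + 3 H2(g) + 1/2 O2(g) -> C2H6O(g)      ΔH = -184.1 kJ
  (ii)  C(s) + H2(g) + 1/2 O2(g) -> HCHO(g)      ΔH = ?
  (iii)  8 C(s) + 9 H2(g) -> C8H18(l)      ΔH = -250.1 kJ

(i) as written (C2H6O(g) already on the product side): -184.1 kJ
(ii) reversed (reverse to put HCHO(g) on the reactant side): contributes −x
(iii) reversed (reverse to put C8H18(l) on the reactant side): +250.1 kJ
+174.6 = (-184.1) + (+250.1) − x
x = (+174.6 − (+66.0)) / (-1) = -108.6 kJ

ΔH = -108.6 kJ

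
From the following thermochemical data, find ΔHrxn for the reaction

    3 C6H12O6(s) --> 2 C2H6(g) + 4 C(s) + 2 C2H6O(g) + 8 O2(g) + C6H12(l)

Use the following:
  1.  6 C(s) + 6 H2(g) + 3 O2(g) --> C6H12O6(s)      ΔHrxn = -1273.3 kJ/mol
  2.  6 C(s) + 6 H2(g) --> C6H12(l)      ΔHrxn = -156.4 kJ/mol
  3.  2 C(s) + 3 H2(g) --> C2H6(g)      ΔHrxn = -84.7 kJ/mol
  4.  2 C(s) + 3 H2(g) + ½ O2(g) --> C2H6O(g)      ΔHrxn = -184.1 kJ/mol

ΔHrxn = 3125.9 kJ/mol

eq. 1 reversed and × 3: (-3)·(-1273.3) = +3819.9 kJ/mol
eq. 2 as written: -156.4 kJ/mol
eq. 3 × 2: (2)·(-84.7) = -169.4 kJ/mol
eq. 4 × 2: (2)·(-184.1) = -368.2 kJ/mol
Combining the equations, ΔHrxn = (+3819.9) + (-156.4) + (-169.4) + (-368.2) = 3125.9 kJ/mol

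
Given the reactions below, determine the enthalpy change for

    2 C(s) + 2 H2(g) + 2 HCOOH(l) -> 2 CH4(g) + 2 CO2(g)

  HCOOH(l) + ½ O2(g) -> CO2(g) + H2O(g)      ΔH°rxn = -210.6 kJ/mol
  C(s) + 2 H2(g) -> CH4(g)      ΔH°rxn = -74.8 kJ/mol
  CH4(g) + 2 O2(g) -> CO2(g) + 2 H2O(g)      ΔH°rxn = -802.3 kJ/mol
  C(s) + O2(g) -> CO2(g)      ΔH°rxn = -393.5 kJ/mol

ΔH°rxn = -87.2 kJ/mol

equation 1 × 2 (scale by 2 for the 2 HCOOH(l)): (2)·(-210.6) = -421.2 kJ/mol
equation 2 as written (H2(g) already on the reactant side): -74.8 kJ/mol
equation 3 reversed: +802.3 kJ/mol
equation 4 as written: -393.5 kJ/mol
ΔH°rxn = (-421.2) + (-74.8) + (+802.3) + (-393.5) = -87.2 kJ/mol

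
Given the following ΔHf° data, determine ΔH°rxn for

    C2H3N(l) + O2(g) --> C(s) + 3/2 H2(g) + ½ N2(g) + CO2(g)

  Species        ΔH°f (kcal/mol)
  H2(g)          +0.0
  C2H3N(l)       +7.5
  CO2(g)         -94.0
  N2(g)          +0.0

Products: 1·(+0.0) + 3/2·(+0.0) + 1/2·(+0.0) + 1·(-94.0) = -94.0
Reactants: 1·(+7.5) + 1·(+0.0) = +7.5
ΔH°rxn = (-94.0) − (+7.5) = -101.5 kcal/mol

ΔH°rxn = -101.5 kcal/mol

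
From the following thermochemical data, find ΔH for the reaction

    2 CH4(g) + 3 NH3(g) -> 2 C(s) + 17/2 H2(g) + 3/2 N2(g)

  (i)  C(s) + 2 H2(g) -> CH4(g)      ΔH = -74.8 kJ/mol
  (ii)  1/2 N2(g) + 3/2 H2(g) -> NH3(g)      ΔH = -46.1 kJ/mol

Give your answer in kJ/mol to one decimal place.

(i) reversed and × 2 (reverse to put CH4(g) on the reactant side; ×2 to match 2 CH4(g) in the target): (-2)·(-74.8) = +149.6 kJ/mol
(ii) reversed and × 3 (NH3(g) must end up as a reactant; ×3 to match 3 NH3(g) in the target): (-3)·(-46.1) = +138.3 kJ/mol
Summing the manipulated equations, ΔH = (+149.6) + (+138.3) = 287.9 kJ/mol

ΔH = 287.9 kJ/mol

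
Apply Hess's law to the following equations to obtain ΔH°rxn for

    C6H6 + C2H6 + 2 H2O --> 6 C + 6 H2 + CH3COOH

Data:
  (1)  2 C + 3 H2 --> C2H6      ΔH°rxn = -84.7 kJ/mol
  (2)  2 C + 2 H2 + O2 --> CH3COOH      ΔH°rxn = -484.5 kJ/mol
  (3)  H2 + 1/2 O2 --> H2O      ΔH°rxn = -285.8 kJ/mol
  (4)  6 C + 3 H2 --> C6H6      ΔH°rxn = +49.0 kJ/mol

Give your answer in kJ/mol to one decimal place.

(1) reversed (reverse to put C2H6 on the reactant side): +84.7 kJ/mol
(2) as written (CH3COOH already on the product side): -484.5 kJ/mol
(3) reversed and × 2 (reverse to put H2O on the reactant side; scale by 2 for the 2 H2O): (-2)·(-285.8) = +571.6 kJ/mol
(4) reversed (reverse to put C6H6 on the reactant side): -49.0 kJ/mol
By Hess's law, ΔH°rxn = (-1)·(-84.7) + (1)·(-484.5) + (-2)·(-285.8) + (-1)·(+49.0) = 122.8 kJ/mol

ΔH°rxn = 122.8 kJ/mol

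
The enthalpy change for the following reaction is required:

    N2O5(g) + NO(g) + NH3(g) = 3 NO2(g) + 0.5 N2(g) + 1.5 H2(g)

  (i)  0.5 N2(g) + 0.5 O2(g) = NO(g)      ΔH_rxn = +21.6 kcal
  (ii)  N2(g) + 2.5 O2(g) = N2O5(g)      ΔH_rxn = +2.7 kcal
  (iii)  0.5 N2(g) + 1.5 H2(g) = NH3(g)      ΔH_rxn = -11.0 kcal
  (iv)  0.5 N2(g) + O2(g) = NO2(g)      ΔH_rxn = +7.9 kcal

(i) reversed (NO(g) must end up as a reactant): -21.6 kcal
(ii) reversed (reverse to put N2O5(g) on the reactant side): -2.7 kcal
(iii) reversed (reverse to put NH3(g) on the reactant side): +11.0 kcal
(iv) × 3 (scale by 3 for the 3 NO2(g)): (3)·(+7.9) = +23.7 kcal
Summing the manipulated equations, ΔH_rxn = (-21.6) + (-2.7) + (+11.0) + (+23.7) = 10.4 kcal

ΔH_rxn = 10.4 kcal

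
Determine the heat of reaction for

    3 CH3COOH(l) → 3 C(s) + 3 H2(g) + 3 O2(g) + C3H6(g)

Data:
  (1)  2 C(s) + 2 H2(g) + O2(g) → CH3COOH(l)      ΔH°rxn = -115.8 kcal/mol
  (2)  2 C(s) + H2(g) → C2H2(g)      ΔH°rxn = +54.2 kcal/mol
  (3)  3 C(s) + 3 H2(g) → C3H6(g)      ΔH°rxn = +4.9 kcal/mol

(1) reversed and × 3 (reverse to put CH3COOH(l) on the reactant side; ×3 to match 3 CH3COOH(l) in the target): (-3)·(-115.8) = +347.4 kcal/mol
(2): not needed (C2H2(g) appears nowhere else).
(3) as written (C3H6(g) already on the product side): +4.9 kcal/mol
Combining the equations, ΔH°rxn = (+347.4) + (+4.9) = 352.3 kcal/mol

ΔH°rxn = 352.3 kcal/mol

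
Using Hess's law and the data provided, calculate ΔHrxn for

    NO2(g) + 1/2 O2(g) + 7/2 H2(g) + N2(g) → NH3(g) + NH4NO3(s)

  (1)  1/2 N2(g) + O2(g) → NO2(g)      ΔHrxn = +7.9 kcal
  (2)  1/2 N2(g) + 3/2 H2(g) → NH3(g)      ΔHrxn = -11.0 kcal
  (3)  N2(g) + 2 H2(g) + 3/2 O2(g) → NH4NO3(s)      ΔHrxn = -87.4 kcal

ΔHrxn = -106.3 kcal

(1) reversed: -7.9 kcal
(2) as written: -11.0 kcal
(3) as written: -87.4 kcal
By Hess's law, ΔHrxn = (-1)·(+7.9) + (1)·(-11.0) + (1)·(-87.4) = -106.3 kcal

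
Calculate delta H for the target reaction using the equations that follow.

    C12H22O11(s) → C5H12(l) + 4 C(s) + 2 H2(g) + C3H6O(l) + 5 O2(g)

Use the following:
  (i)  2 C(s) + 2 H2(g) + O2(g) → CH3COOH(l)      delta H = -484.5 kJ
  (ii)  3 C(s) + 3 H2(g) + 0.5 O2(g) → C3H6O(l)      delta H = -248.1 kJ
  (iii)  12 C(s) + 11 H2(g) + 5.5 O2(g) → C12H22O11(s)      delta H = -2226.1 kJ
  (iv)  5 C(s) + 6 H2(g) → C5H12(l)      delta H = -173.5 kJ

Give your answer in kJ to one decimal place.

delta H = 1804.5 kJ

(i): not needed (CH3COOH(l) appears nowhere else).
(ii) as written (C3H6O(l) already on the product side): -248.1 kJ
(iii) reversed (reverse to put C12H22O11(s) on the reactant side): +2226.1 kJ
(iv) as written (C5H12(l) already on the product side): -173.5 kJ
By Hess's law, delta H = (-248.1) + (+2226.1) + (-173.5) = 1804.5 kJ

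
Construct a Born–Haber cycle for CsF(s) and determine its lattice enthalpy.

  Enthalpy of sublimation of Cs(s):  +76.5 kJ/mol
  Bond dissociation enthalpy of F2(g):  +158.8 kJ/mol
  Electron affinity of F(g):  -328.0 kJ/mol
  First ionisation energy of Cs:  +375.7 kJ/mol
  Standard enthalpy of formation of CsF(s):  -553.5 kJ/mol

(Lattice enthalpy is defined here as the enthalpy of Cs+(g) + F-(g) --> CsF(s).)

U = -757.1 kJ/mol

ΔHf° = 1·ΔHsub + 1·(ΣIE) + 1/2·D(F2) + 1·EA + U
-553.5 = 1·(+76.5) + 1·(+375.7) + 1/2·(+158.8) + 1·(-328.0) + U
U = -553.5 − (+203.6) = -757.1 kJ/mol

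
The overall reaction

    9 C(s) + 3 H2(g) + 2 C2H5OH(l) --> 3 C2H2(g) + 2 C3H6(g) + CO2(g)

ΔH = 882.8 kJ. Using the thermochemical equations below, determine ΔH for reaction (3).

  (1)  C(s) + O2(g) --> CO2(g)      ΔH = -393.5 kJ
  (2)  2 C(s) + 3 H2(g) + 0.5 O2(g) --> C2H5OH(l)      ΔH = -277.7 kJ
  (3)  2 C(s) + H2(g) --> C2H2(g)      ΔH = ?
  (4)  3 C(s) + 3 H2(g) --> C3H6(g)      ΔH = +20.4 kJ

(1) as written (CO2(g) already on the product side): -393.5 kJ
(2) reversed and × 2 (reverse to put C2H5OH(l) on the reactant side; scale by 2 for the 2 C2H5OH(l)): (-2)·(-277.7) = +555.4 kJ
(3) × 3 (scale by 3 for the 3 C2H2(g)): contributes 3·x
(4) × 2 (scale by 2 for the 2 C3H6(g)): (2)·(+20.4) = +40.8 kJ
+882.8 = (-393.5) + (+555.4) + (+40.8) + 3·x
x = (+882.8 − (+202.7)) / (3) = 226.7 kJ

ΔH = 226.7 kJ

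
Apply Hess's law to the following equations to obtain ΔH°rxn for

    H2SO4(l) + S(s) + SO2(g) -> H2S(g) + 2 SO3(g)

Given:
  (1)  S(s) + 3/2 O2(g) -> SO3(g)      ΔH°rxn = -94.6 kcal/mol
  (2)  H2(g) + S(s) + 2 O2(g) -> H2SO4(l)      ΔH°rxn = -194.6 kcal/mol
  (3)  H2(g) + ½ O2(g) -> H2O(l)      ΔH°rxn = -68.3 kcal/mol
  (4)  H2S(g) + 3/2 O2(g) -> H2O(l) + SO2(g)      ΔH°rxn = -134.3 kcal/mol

ΔH°rxn = 71.4 kcal/mol

(1) × 2 (×2 to match 2 SO3(g) in the target): (2)·(-94.6) = -189.2 kcal/mol
(2) reversed (reverse to put H2SO4(l) on the reactant side): +194.6 kcal/mol
(3) as written: -68.3 kcal/mol
(4) reversed (reverse to put H2S(g) on the product side): +134.3 kcal/mol
Combining the equations, ΔH°rxn = (-189.2) + (+194.6) + (-68.3) + (+134.3) = 71.4 kcal/mol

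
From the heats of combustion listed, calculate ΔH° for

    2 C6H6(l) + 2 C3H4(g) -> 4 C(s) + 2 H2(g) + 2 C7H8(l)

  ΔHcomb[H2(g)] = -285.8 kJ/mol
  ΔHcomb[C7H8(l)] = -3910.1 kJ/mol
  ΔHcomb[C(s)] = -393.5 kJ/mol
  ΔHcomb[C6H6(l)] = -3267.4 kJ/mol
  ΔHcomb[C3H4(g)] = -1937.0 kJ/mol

Using ΔH = Σ nΔHc°(reactants) − Σ nΔHc°(products):
= [2·(-3267.4) + 2·(-1937.0)] − [4·(-393.5) + 2·(-285.8) + 2·(-3910.1)]
= -443.0 kJ/mol

ΔH° = -443.0 kJ/mol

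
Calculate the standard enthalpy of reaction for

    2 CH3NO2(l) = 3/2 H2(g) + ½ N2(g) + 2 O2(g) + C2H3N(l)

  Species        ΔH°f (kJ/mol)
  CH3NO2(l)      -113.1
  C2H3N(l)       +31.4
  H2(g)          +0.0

Products: 3/2·(+0.0) + 1/2·(+0.0) + 2·(+0.0) + 1·(+31.4) = +31.4
Reactants: 2·(-113.1) = -226.2
ΔH° = (+31.4) − (-226.2) = 257.6 kJ/mol

ΔH° = 257.6 kJ/mol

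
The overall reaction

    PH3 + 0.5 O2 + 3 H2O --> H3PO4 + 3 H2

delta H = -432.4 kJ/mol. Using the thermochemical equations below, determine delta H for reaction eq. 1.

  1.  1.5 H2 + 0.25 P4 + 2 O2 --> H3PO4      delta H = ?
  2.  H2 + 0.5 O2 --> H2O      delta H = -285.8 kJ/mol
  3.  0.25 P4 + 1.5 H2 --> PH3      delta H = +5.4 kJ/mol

eq. 1 as written: contributes x
eq. 2 reversed and × 3: (-3)·(-285.8) = +857.4 kJ/mol
eq. 3 reversed: -5.4 kJ/mol
-432.4 = (+857.4) + (-5.4) + x
x = (-432.4 − (+852.0)) / (1) = -1284.4 kJ/mol

delta H = -1284.4 kJ/mol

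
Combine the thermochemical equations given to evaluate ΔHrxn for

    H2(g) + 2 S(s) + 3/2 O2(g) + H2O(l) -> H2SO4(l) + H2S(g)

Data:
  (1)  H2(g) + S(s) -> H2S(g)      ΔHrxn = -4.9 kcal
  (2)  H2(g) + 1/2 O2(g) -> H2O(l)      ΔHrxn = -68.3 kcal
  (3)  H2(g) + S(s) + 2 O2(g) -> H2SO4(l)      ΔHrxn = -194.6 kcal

(1) as written (H2S(g) already on the product side): -4.9 kcal
(2) reversed (H2O(l) must end up as a reactant): +68.3 kcal
(3) as written (H2SO4(l) already on the product side): -194.6 kcal
Since enthalpy is a state function, ΔHrxn = (-4.9) + (+68.3) + (-194.6) = -131.2 kcal

ΔHrxn = -131.2 kcal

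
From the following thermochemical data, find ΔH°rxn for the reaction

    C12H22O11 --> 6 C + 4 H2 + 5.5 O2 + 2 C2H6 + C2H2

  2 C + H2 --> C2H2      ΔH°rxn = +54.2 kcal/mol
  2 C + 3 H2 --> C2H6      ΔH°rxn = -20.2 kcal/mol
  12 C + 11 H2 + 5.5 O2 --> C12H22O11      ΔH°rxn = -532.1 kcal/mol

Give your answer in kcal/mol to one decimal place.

ΔH°rxn = 545.9 kcal/mol

equation 1 as written: +54.2 kcal/mol
equation 2 × 2: (2)·(-20.2) = -40.4 kcal/mol
equation 3 reversed: +532.1 kcal/mol
By Hess's law, ΔH°rxn = (1)·(+54.2) + (2)·(-20.2) + (-1)·(-532.1) = 545.9 kcal/mol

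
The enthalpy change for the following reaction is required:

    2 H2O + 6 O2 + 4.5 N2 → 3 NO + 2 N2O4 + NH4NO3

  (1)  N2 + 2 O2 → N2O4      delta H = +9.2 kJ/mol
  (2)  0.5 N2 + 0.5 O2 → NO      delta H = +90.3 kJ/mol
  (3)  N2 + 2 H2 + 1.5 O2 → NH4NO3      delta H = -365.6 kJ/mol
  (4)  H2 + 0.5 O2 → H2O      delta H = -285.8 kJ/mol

(1) × 2 (scale by 2 for the 2 N2O4): (2)·(+9.2) = +18.4 kJ/mol
(2) × 3 (scale by 3 for the 3 NO): (3)·(+90.3) = +270.9 kJ/mol
(3) as written (NH4NO3 already on the product side): -365.6 kJ/mol
(4) reversed and × 2 (reverse to put H2O on the reactant side; ×2 to match 2 H2O in the target): (-2)·(-285.8) = +571.6 kJ/mol
Summing the manipulated equations, delta H = (2)·(+9.2) + (3)·(+90.3) + (1)·(-365.6) + (-2)·(-285.8) = 495.3 kJ/mol

delta H = 495.3 kJ/mol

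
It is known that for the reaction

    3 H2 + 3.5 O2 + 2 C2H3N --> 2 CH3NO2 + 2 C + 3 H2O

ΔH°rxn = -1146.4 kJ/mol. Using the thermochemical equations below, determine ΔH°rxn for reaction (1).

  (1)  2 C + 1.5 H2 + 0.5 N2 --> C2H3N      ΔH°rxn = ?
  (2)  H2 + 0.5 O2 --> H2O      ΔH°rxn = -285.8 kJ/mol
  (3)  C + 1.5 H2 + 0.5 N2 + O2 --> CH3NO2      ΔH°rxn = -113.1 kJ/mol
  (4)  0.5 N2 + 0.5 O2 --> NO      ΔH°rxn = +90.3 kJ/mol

ΔH°rxn = 31.4 kJ/mol

(1) reversed and × 2: contributes −2·x
(2) × 3: (3)·(-285.8) = -857.4 kJ/mol
(3) × 2: (2)·(-113.1) = -226.2 kJ/mol
(4): not needed.
-1146.4 = (-857.4) + (-226.2) − 2·x
x = (-1146.4 − (-1083.6)) / (-2) = 31.4 kJ/mol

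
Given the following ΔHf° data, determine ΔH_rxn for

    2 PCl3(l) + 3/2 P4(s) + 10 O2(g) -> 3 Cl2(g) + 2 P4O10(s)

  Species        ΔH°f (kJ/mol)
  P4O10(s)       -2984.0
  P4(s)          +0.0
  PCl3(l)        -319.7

ΔH_rxn = -5328.6 kJ/mol

ΔH°rxn = Σ nΔHf°(products) − Σ nΔHf°(reactants).
Products: 3·(+0.0) + 2·(-2984.0) = -5968.0
Reactants: 2·(-319.7) + 3/2·(+0.0) + 10·(+0.0) = -639.4
ΔH_rxn = (-5968.0) − (-639.4) = -5328.6 kJ/mol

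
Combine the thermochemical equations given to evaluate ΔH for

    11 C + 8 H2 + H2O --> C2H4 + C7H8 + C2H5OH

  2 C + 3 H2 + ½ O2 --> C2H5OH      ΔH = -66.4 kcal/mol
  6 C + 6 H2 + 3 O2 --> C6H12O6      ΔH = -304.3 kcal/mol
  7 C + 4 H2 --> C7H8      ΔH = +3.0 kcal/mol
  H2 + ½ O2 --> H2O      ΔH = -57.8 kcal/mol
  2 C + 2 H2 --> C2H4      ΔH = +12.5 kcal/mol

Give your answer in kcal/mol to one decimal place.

ΔH = 6.9 kcal/mol

equation 1 as written: -66.4 kcal/mol
equation 2: not needed.
equation 3 as written: +3.0 kcal/mol
equation 4 reversed: +57.8 kcal/mol
equation 5 as written: +12.5 kcal/mol
ΔH = (1)·(-66.4) + (1)·(+3.0) + (-1)·(-57.8) + (1)·(+12.5) = 6.9 kcal/mol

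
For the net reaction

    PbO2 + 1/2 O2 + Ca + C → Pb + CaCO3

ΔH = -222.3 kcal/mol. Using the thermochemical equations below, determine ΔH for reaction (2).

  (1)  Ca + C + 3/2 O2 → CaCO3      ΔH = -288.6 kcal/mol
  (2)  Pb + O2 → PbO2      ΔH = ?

ΔH = -66.3 kcal/mol

(1) as written (CaCO3 already on the product side): -288.6 kcal/mol
(2) reversed (reverse to put PbO2 on the reactant side): contributes −x
-222.3 = (-288.6) − x
x = (-222.3 − (-288.6)) / (-1) = -66.3 kcal/mol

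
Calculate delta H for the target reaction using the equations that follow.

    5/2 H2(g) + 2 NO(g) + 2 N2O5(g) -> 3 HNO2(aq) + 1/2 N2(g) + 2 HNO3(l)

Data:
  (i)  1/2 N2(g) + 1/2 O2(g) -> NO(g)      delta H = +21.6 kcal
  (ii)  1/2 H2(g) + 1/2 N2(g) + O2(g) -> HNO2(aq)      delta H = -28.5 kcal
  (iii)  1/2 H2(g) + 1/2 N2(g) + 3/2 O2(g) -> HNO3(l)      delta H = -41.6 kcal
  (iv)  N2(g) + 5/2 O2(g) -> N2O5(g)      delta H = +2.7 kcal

delta H = -217.3 kcal

(i) reversed and × 2 (reverse to put NO(g) on the reactant side; scale by 2 for the 2 NO(g)): (-2)·(+21.6) = -43.2 kcal
(ii) × 3 (×3 to match 3 HNO2(aq) in the target): (3)·(-28.5) = -85.5 kcal
(iii) × 2 (scale by 2 for the 2 HNO3(l)): (2)·(-41.6) = -83.2 kcal
(iv) reversed and × 2 (N2O5(g) must end up as a reactant; scale by 2 for the 2 N2O5(g)): (-2)·(+2.7) = -5.4 kcal
delta H = (-2)·(+21.6) + (3)·(-28.5) + (2)·(-41.6) + (-2)·(+2.7) = -217.3 kcal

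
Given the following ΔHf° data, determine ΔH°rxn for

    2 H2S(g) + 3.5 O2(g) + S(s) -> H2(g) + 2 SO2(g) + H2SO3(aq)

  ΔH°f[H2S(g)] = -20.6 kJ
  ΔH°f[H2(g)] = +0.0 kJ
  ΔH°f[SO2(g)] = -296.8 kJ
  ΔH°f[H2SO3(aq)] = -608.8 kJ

ΔH°rxn = -1161.2 kJ

Products: 1·(+0.0) + 2·(-296.8) + 1·(-608.8) = -1202.4
Reactants: 2·(-20.6) + 7/2·(+0.0) + 1·(+0.0) = -41.2
ΔH°rxn = (-1202.4) − (-41.2) = -1161.2 kJ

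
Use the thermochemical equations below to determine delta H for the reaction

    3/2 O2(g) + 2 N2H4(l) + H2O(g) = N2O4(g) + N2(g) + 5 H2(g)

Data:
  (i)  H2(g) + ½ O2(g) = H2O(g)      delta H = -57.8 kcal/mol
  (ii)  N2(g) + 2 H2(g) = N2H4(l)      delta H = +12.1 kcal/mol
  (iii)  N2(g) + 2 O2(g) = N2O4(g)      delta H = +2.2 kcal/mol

(i) reversed (H2O(g) must end up as a reactant): +57.8 kcal/mol
(ii) reversed and × 2 (N2H4(l) must end up as a reactant; ×2 to match 2 N2H4(l) in the target): (-2)·(+12.1) = -24.2 kcal/mol
(iii) as written (N2O4(g) already on the product side): +2.2 kcal/mol
Since enthalpy is a state function, delta H = (-1)·(-57.8) + (-2)·(+12.1) + (1)·(+2.2) = 35.8 kcal/mol

delta H = 35.8 kcal/mol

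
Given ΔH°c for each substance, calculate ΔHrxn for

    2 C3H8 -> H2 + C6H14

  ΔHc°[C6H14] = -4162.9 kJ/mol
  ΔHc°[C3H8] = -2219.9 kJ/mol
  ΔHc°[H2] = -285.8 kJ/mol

Using ΔH = Σ nΔHc°(reactants) − Σ nΔHc°(products):
= [2·(-2219.9)] − [1·(-285.8) + 1·(-4162.9)]
= 8.9 kJ/mol

ΔHrxn = 8.9 kJ/mol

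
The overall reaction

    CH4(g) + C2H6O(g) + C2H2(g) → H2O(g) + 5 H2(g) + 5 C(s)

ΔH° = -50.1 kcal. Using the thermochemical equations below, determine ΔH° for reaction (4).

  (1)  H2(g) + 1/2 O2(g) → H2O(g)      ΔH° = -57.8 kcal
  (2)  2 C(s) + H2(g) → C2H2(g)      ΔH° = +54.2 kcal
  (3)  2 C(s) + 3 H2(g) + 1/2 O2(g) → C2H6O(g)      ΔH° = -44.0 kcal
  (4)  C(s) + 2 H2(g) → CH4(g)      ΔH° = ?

(1) as written: -57.8 kcal
(2) reversed: -54.2 kcal
(3) reversed: +44.0 kcal
(4) reversed: contributes −x
-50.1 = (-57.8) + (-54.2) + (+44.0) − x
x = (-50.1 − (-68.0)) / (-1) = -17.9 kcal

ΔH° = -17.9 kcal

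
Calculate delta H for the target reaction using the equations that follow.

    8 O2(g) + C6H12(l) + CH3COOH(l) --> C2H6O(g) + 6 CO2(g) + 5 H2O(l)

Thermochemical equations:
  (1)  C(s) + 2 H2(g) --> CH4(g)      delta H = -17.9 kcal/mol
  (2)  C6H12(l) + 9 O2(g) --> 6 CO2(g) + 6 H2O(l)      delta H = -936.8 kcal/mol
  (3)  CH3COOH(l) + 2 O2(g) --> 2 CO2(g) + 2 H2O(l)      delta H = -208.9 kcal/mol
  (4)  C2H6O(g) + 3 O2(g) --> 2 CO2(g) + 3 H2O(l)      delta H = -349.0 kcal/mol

(1): not needed.
(2) as written: -936.8 kcal/mol
(3) as written: -208.9 kcal/mol
(4) reversed: +349.0 kcal/mol
By Hess's law, delta H = (1)·(-936.8) + (1)·(-208.9) + (-1)·(-349.0) = -796.7 kcal/mol

delta H = -796.7 kcal/mol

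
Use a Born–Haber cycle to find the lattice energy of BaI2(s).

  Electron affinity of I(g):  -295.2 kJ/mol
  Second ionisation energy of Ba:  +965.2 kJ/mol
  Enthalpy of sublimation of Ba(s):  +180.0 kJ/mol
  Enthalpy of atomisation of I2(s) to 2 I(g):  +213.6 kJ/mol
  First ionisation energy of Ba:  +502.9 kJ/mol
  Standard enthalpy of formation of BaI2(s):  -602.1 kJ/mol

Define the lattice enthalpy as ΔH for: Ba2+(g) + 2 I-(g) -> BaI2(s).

ΔHf° = 1·ΔHsub + 1·(ΣIE) + 1·D(I2) + 2·EA + U
-602.1 = 1·(+180.0) + 1·(+1468.1) + 1·(+213.6) + 2·(-295.2) + U
U = -602.1 − (+1271.3) = -1873.4 kJ/mol

U = -1873.4 kJ/mol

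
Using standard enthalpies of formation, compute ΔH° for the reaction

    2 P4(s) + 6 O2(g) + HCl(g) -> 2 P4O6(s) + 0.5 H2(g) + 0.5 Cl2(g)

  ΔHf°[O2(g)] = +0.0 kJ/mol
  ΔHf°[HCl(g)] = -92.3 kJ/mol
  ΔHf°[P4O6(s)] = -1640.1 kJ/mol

Products: 2·(-1640.1) + 1/2·(+0.0) + 1/2·(+0.0) = -3280.2
Reactants: 2·(+0.0) + 6·(+0.0) + 1·(-92.3) = -92.3
ΔH° = (-3280.2) − (-92.3) = -3187.9 kJ/mol

ΔH° = -3187.9 kJ/mol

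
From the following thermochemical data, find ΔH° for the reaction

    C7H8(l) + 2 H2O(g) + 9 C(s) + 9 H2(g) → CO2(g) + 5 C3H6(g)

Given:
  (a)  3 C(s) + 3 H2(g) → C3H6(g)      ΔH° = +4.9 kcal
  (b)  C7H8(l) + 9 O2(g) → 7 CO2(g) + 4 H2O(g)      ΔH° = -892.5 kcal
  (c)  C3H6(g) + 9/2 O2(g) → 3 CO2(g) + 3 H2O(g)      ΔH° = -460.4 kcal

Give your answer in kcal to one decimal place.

ΔH° = 43.0 kcal

(a) × 3 (×3 to match 9 C(s) in the target): (3)·(+4.9) = +14.7 kcal
(b) as written (C7H8(l) already on the reactant side): -892.5 kcal
(c) reversed and × 2: (-2)·(-460.4) = +920.8 kcal
By Hess's law, ΔH° = (+14.7) + (-892.5) + (+920.8) = 43.0 kcal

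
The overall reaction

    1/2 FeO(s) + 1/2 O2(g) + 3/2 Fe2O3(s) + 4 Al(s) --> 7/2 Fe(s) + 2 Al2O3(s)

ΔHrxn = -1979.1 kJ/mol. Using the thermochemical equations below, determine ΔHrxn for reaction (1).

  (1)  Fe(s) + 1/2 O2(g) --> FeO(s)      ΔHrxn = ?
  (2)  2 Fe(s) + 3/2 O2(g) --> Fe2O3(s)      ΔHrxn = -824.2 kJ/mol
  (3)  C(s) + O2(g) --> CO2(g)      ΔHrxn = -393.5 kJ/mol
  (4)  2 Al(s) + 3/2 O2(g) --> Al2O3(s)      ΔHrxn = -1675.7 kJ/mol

(1) reversed and × 1/2 (reverse to put FeO(s) on the reactant side; scale by 1/2 for the 1/2 FeO(s)): contributes −1/2·x
(2) reversed and × 3/2 (reverse to put Fe2O3(s) on the reactant side; ×3/2 to match 3/2 Fe2O3(s) in the target): (-3/2)·(-824.2) = +1236.3 kJ/mol
(3): not needed (CO2(g) appears nowhere else).
(4) × 2 (scale by 2 for the 2 Al2O3(s)): (2)·(-1675.7) = -3351.4 kJ/mol
-1979.1 = (+1236.3) + (-3351.4) − 1/2·x
x = (-1979.1 − (-2115.1)) / (-1/2) = -272.0 kJ/mol

ΔHrxn = -272.0 kJ/mol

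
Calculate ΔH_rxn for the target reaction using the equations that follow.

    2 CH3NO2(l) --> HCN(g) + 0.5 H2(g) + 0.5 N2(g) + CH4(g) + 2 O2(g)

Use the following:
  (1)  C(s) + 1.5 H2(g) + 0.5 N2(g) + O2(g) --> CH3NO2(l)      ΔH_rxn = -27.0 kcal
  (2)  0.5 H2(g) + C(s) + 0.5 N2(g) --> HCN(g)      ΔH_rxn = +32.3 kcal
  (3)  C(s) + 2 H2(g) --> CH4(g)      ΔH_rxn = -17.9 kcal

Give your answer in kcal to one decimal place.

(1) reversed and × 2: (-2)·(-27.0) = +54.0 kcal
(2) as written: +32.3 kcal
(3) as written: -17.9 kcal
By Hess's law, ΔH_rxn = (+54.0) + (+32.3) + (-17.9) = 68.4 kcal

ΔH_rxn = 68.4 kcal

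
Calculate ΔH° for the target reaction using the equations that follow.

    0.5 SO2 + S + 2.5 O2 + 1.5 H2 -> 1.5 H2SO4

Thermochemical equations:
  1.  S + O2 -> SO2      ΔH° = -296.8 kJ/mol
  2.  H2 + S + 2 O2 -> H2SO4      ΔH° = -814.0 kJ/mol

ΔH° = -1072.6 kJ/mol

eq. 1 reversed and × 1/2: (-1/2)·(-296.8) = +148.4 kJ/mol
eq. 2 × 3/2: (3/2)·(-814.0) = -1221.0 kJ/mol
ΔH° = (+148.4) + (-1221.0) = -1072.6 kJ/mol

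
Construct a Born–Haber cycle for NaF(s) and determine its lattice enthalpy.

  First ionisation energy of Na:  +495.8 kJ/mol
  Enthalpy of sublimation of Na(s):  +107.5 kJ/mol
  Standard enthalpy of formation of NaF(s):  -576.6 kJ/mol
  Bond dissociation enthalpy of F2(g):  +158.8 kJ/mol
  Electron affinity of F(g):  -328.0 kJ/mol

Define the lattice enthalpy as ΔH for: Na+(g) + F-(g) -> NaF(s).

U = -931.3 kJ/mol

ΔHf° = 1·ΔHsub + 1·(ΣIE) + 1/2·D(F2) + 1·EA + U
-576.6 = 1·(+107.5) + 1·(+495.8) + 1/2·(+158.8) + 1·(-328.0) + U
U = -576.6 − (+354.7) = -931.3 kJ/mol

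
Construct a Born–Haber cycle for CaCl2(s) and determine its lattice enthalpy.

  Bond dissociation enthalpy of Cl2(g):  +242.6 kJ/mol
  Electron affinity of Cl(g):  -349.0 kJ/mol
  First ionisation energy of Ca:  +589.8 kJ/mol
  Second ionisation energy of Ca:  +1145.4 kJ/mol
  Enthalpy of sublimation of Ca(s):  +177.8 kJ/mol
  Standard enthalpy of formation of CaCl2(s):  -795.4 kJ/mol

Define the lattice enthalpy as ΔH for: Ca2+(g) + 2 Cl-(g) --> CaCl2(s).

ΔHf° = 1·ΔHsub + 1·(ΣIE) + 1·D(Cl2) + 2·EA + U
-795.4 = 1·(+177.8) + 1·(+1735.2) + 1·(+242.6) + 2·(-349.0) + U
U = -795.4 − (+1457.6) = -2253.0 kJ/mol

U = -2253.0 kJ/mol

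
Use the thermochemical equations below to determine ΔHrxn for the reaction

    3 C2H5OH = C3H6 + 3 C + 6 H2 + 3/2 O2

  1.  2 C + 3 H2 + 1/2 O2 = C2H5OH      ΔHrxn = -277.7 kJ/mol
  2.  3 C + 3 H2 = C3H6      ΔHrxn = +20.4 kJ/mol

eq. 1 reversed and × 3 (C2H5OH must end up as a reactant; ×3 to match 3 C2H5OH in the target): (-3)·(-277.7) = +833.1 kJ/mol
eq. 2 as written (C3H6 already on the product side): +20.4 kJ/mol
ΔHrxn = (+833.1) + (+20.4) = 853.5 kJ/mol

ΔHrxn = 853.5 kJ/mol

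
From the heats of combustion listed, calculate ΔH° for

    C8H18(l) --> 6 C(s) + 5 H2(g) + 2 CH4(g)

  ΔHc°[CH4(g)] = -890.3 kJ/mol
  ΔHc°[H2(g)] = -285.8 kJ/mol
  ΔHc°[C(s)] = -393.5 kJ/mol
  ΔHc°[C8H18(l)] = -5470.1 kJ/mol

With combustion enthalpies, reactants minus products:
= [1·(-5470.1)] − [6·(-393.5) + 5·(-285.8) + 2·(-890.3)]
= 100.5 kJ/mol

ΔH° = 100.5 kJ/mol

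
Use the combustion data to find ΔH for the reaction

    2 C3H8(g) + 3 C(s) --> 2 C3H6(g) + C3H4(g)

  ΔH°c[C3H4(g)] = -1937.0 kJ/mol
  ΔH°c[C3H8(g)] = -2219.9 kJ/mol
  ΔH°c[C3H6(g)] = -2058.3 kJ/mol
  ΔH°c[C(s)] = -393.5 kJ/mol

Using ΔH = Σ nΔHc°(reactants) − Σ nΔHc°(products):
= [2·(-2219.9) + 3·(-393.5)] − [2·(-2058.3) + 1·(-1937.0)]
= 433.3 kJ/mol

ΔH = 433.3 kJ/mol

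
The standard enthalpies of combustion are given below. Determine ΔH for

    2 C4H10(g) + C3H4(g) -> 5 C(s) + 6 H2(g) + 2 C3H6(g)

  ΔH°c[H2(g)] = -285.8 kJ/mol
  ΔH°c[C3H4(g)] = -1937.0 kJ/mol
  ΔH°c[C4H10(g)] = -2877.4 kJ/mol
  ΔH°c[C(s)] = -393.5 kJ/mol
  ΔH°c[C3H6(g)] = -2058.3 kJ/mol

ΔH = 107.1 kJ/mol

With combustion enthalpies, reactants minus products:
= [2·(-2877.4) + 1·(-1937.0)] − [5·(-393.5) + 6·(-285.8) + 2·(-2058.3)]
= 107.1 kJ/mol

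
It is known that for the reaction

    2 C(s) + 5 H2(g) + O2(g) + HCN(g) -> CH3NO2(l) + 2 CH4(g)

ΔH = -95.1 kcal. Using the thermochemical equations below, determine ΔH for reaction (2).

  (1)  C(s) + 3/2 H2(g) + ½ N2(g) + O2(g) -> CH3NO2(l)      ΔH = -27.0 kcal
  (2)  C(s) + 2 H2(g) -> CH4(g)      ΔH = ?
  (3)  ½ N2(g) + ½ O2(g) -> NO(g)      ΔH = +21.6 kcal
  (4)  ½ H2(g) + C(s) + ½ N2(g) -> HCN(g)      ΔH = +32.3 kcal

(1) as written (CH3NO2(l) already on the product side): -27.0 kcal
(2) × 2 (×2 to match 2 CH4(g) in the target): contributes 2·x
(3): not needed (NO(g) appears nowhere else).
(4) reversed (reverse to put HCN(g) on the reactant side): -32.3 kcal
-95.1 = (-27.0) + (-32.3) + 2·x
x = (-95.1 − (-59.3)) / (2) = -17.9 kcal

ΔH = -17.9 kcal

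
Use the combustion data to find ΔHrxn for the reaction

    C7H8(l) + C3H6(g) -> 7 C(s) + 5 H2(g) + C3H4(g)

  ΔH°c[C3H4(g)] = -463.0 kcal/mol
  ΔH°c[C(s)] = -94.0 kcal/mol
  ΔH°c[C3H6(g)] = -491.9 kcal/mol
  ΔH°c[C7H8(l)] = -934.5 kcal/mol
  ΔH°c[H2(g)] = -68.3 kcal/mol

With combustion enthalpies, reactants minus products:
= [1·(-934.5) + 1·(-491.9)] − [7·(-94.0) + 5·(-68.3) + 1·(-463.0)]
= 36.1 kcal/mol

ΔHrxn = 36.1 kcal/mol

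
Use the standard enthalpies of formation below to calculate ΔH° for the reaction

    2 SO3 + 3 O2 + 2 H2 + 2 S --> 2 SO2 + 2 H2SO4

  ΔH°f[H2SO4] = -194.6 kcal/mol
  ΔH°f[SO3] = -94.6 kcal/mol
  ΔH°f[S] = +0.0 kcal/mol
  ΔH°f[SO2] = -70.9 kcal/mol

ΔH° = -341.8 kcal/mol

ΔH°rxn = Σ nΔHf°(products) − Σ nΔHf°(reactants).
Products: 2·(-70.9) + 2·(-194.6) = -531.0
Reactants: 2·(-94.6) + 3·(+0.0) + 2·(+0.0) + 2·(+0.0) = -189.2
ΔH° = (-531.0) − (-189.2) = -341.8 kcal/mol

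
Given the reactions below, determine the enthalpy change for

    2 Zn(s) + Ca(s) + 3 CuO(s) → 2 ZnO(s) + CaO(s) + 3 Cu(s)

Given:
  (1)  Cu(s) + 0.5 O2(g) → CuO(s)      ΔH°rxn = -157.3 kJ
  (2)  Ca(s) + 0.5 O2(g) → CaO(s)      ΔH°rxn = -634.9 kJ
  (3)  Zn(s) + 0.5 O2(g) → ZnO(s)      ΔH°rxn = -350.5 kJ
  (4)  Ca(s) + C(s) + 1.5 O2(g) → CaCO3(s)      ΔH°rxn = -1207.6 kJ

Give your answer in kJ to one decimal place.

ΔH°rxn = -864.0 kJ

(1) reversed and × 3 (reverse to put CuO(s) on the reactant side; scale by 3 for the 3 CuO(s)): (-3)·(-157.3) = +471.9 kJ
(2) as written (CaO(s) already on the product side): -634.9 kJ
(3) × 2 (scale by 2 for the 2 ZnO(s)): (2)·(-350.5) = -701.0 kJ
(4): not needed (C(s) appears nowhere else).
ΔH°rxn = (+471.9) + (-634.9) + (-701.0) = -864.0 kJ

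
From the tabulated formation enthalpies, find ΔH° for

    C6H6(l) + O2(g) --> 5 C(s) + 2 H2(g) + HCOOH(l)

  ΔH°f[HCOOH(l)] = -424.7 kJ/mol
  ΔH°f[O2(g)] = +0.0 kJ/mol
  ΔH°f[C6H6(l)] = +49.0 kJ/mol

ΔH°rxn = Σ nΔHf°(products) − Σ nΔHf°(reactants).
Products: 5·(+0.0) + 2·(+0.0) + 1·(-424.7) = -424.7
Reactants: 1·(+49.0) + 1·(+0.0) = +49.0
ΔH° = (-424.7) − (+49.0) = -473.7 kJ/mol

ΔH° = -473.7 kJ/mol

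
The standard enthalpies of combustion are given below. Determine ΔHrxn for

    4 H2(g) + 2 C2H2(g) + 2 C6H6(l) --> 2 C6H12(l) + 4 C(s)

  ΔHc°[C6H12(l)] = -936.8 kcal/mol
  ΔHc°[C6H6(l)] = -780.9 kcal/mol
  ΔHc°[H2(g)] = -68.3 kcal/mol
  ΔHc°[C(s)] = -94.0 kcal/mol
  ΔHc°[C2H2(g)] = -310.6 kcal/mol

With combustion enthalpies, reactants minus products:
= [4·(-68.3) + 2·(-310.6) + 2·(-780.9)] − [2·(-936.8) + 4·(-94.0)]
= -206.6 kcal/mol

ΔHrxn = -206.6 kcal/mol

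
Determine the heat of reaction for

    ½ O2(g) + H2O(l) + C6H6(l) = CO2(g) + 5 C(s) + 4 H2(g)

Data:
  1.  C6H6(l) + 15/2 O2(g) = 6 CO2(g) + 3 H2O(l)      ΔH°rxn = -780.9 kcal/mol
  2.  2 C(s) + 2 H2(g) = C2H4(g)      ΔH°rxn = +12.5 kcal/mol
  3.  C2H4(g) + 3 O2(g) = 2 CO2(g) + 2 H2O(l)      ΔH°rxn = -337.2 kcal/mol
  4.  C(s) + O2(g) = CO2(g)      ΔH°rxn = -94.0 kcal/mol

ΔH°rxn = -37.5 kcal/mol

eq. 1 as written (C6H6(l) already on the reactant side): -780.9 kcal/mol
eq. 2 reversed and × 2 (reverse to put H2(g) on the product side; ×2 to match 4 H2(g) in the target): (-2)·(+12.5) = -25.0 kcal/mol
eq. 3 reversed and × 2: (-2)·(-337.2) = +674.4 kcal/mol
eq. 4 reversed: +94.0 kcal/mol
ΔH°rxn = (1)·(-780.9) + (-2)·(+12.5) + (-2)·(-337.2) + (-1)·(-94.0) = -37.5 kcal/mol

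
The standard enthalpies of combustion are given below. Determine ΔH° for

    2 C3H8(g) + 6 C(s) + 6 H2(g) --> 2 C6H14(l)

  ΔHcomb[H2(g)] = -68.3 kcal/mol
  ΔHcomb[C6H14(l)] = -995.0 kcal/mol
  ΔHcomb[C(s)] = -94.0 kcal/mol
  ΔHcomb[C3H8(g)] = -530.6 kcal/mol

ΔH° = -45.0 kcal/mol

With combustion enthalpies, reactants minus products:
= [2·(-530.6) + 6·(-94.0) + 6·(-68.3)] − [2·(-995.0)]
= -45.0 kcal/mol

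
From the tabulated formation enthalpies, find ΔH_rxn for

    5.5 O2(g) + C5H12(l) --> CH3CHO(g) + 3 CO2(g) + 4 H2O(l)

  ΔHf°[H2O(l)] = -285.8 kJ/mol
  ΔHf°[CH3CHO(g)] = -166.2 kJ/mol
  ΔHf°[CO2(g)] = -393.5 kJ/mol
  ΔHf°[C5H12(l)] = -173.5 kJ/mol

Products: 1·(-166.2) + 3·(-393.5) + 4·(-285.8) = -2489.9
Reactants: 11/2·(+0.0) + 1·(-173.5) = -173.5
ΔH_rxn = (-2489.9) − (-173.5) = -2316.4 kJ/mol

ΔH_rxn = -2316.4 kJ/mol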